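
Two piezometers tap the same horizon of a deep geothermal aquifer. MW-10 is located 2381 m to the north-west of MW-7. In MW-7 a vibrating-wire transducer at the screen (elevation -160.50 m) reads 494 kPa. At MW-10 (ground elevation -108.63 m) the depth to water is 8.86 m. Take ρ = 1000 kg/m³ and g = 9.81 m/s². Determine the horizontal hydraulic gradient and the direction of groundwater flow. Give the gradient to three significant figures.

Pressure head at MW-7: ψ = P/(ρg) = 494×1000 / (1000 × 9.81) = 50.36 m.
Total head at MW-7: h = z + ψ = -160.50 + 50.36 = -110.14 m.
Total head at MW-10: h = -108.63 − 8.86 = -117.49 m.
Head difference: h(MW-7) − h(MW-10) = -110.14 − (-117.49) = 7.35 m.
Hydraulic gradient: i = |Δh| / L = 7.35 / 2381 = 0.00309.
Flow is from higher to lower head: from MW-7 toward MW-10, i.e. toward the north-west.

i ≈ 0.00309; groundwater flows toward the north-west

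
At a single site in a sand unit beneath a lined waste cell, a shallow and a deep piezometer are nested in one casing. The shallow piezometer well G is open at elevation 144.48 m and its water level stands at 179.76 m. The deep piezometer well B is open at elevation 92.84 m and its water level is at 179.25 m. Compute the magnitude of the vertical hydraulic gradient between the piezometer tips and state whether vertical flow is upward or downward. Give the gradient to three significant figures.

|i_v| ≈ 0.00988; vertical flow is downward

Total head at well G: h = 179.76 m (water level in the standpipe).
Total head at well B: h = 179.25 m.
Δh = h(well G) − h(well B) = 179.76 − 179.25 = 0.51 m.
Vertical separation Δz = 144.48 − 92.84 = 51.64 m.
|i_v| = |Δh| / Δz = 0.51 / 51.64 = 0.00988.
Head is higher in the shallow piezometer, so vertical flow is downward (recharge condition).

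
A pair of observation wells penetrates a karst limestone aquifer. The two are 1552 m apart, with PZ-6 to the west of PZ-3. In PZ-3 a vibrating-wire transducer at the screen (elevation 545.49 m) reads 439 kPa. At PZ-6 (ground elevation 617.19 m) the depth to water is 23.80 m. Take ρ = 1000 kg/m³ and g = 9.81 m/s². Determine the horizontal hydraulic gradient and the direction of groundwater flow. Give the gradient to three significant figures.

Pressure head at PZ-3: ψ = P/(ρg) = 439×1000 / (1000 × 9.81) = 44.75 m.
Total head at PZ-3: h = z + ψ = 545.49 + 44.75 = 590.24 m.
Total head at PZ-6: h = 617.19 − 23.80 = 593.39 m.
Head difference: h(PZ-3) − h(PZ-6) = 590.24 − 593.39 = -3.15 m.
Hydraulic gradient: i = |Δh| / L = 3.15 / 1552 = 0.00203.
Flow is from higher to lower head: from PZ-6 toward PZ-3, i.e. toward the east.

i ≈ 0.00203; groundwater flows toward the east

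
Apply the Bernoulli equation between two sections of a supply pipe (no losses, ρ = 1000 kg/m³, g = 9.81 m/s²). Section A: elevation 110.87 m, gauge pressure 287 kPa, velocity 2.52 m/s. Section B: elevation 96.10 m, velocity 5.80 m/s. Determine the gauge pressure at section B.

P₂ ≈ 418 kPa

Pressure head at A: ψ₁ = P₁/(ρg) = 287×1000 / (1000 × 9.81) = 29.26 m.
Velocity heads: v₁²/2g = 2.52²/19.62 = 0.324 m; v₂²/2g = 5.80²/19.62 = 1.715 m.
Total head H = z₁ + ψ₁ + v₁²/2g = 110.87 + 29.26 + 0.324 = 140.45 m.
ψ₂ = H − z₂ − v₂²/2g = 140.45 − 96.10 − 1.715 = 42.63 m.
P₂ = ρgψ₂ = 1000 × 9.81 × 42.63 ≈ 418 kPa.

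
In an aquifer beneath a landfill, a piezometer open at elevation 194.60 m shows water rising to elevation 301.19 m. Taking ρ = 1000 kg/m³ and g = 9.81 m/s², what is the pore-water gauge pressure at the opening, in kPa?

Pressure head ψ = h − z = 301.19 − 194.60 = 106.59 m.
P = ρgψ = 1000 × 9.81 × 106.59 = 1045648 Pa ≈ 1050 kPa.

P ≈ 1050 kPa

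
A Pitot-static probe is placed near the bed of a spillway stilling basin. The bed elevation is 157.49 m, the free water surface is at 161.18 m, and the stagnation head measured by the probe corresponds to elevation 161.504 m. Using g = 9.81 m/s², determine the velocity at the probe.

v ≈ 2.52 m/s

Near the bed, under hydrostatic conditions, the piezometric head (z + ψ) equals the free-surface elevation, 161.18 m.
Velocity head = total − piezometric = 161.504 − 161.18 = 0.324 m.
v = √(2g·h_v) = √(2 × 9.81 × 0.324) = 2.52 m/s.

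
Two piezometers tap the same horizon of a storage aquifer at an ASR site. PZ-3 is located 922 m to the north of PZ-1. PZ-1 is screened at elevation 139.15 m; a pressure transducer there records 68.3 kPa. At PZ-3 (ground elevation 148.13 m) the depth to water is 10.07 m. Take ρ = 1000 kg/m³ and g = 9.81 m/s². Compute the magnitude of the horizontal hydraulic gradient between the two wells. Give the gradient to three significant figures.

Pressure head at PZ-1: ψ = P/(ρg) = 68.3×1000 / (1000 × 9.81) = 6.96 m.
Total head at PZ-1: h = z + ψ = 139.15 + 6.96 = 146.11 m.
Total head at PZ-3: h = 148.13 − 10.07 = 138.06 m.
Head difference: h(PZ-1) − h(PZ-3) = 146.11 − 138.06 = 8.05 m.
Hydraulic gradient: i = |Δh| / L = 8.05 / 922 = 0.00873.

i ≈ 0.00873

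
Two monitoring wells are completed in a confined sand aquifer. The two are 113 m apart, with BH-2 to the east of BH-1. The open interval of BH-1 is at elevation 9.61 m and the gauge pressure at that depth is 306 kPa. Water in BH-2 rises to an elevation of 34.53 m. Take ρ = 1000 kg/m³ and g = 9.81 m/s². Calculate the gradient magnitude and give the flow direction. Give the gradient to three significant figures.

i ≈ 0.0555; groundwater flows toward the east

Pressure head at BH-1: ψ = P/(ρg) = 306×1000 / (1000 × 9.81) = 31.19 m.
Total head at BH-1: h = z + ψ = 9.61 + 31.19 = 40.80 m.
Total head at BH-2: h = 34.53 m (water level in the piezometer is the total head).
Head difference: h(BH-1) − h(BH-2) = 40.80 − 34.53 = 6.27 m.
Hydraulic gradient: i = |Δh| / L = 6.27 / 113 = 0.0555.
Flow is from higher to lower head: from BH-1 toward BH-2, i.e. toward the east.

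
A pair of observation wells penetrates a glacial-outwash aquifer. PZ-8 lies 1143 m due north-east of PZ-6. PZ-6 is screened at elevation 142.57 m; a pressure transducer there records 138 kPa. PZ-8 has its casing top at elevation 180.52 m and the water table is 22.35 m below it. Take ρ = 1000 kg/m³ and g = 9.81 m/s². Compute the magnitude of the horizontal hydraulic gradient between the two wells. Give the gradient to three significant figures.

Pressure head at PZ-6: ψ = P/(ρg) = 138×1000 / (1000 × 9.81) = 14.07 m.
Total head at PZ-6: h = z + ψ = 142.57 + 14.07 = 156.64 m.
Total head at PZ-8: h = 180.52 − 22.35 = 158.17 m.
Head difference: h(PZ-6) − h(PZ-8) = 156.64 − 158.17 = -1.53 m.
Hydraulic gradient: i = |Δh| / L = 1.53 / 1143 = 0.00134.

i ≈ 0.00134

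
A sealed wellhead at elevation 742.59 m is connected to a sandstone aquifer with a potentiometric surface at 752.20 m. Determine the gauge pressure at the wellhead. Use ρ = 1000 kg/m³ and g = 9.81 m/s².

Head above the cap: Δh = 752.20 − 742.59 = 9.61 m.
P = ρgΔh = 1000 × 9.81 × 9.61 = 94274 Pa ≈ 94.3 kPa.

P ≈ 94.3 kPa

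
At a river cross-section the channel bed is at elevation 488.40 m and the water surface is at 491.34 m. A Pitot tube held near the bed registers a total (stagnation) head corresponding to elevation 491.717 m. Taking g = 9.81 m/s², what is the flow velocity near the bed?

v ≈ 2.72 m/s

Near the bed, under hydrostatic conditions, the piezometric head (z + ψ) equals the free-surface elevation, 491.34 m.
Velocity head = total − piezometric = 491.717 − 491.34 = 0.377 m.
v = √(2g·h_v) = √(2 × 9.81 × 0.377) = 2.72 m/s.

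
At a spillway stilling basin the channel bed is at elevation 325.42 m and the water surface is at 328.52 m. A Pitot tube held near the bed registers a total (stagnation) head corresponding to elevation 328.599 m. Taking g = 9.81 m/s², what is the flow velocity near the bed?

v ≈ 1.24 m/s

Near the bed, under hydrostatic conditions, the piezometric head (z + ψ) equals the free-surface elevation, 328.52 m.
Velocity head = total − piezometric = 328.599 − 328.52 = 0.079 m.
v = √(2g·h_v) = √(2 × 9.81 × 0.079) = 1.24 m/s.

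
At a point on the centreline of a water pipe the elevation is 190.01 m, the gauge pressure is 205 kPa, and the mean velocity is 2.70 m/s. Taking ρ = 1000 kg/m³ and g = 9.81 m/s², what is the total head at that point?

h ≈ 211.28 m

Pressure head ψ = P/(ρg) = 205×1000 / (1000 × 9.81) = 20.90 m.
Velocity head = v²/(2g) = 2.70² / (2 × 9.81) = 0.372 m.
h = z + ψ + v²/(2g) = 190.01 + 20.90 + 0.372 = 211.28 m.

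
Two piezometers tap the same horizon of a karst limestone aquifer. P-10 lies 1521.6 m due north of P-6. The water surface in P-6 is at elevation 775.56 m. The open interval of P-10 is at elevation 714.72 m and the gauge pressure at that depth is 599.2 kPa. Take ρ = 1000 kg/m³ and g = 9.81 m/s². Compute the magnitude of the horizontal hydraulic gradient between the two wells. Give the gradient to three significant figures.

i ≈ 0.000158

Total head at P-6: h = 775.56 m (water level in the piezometer is the total head).
Pressure head at P-10: ψ = P/(ρg) = 599.2×1000 / (1000 × 9.81) = 61.08 m.
Total head at P-10: h = z + ψ = 714.72 + 61.08 = 775.80 m.
Head difference: h(P-6) − h(P-10) = 775.56 − 775.80 = -0.24 m.
Hydraulic gradient: i = |Δh| / L = 0.24 / 1521.6 = 0.000158.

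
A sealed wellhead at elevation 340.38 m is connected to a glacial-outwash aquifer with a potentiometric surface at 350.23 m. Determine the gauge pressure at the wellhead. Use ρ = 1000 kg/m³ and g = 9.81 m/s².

Head above the cap: Δh = 350.23 − 340.38 = 9.85 m.
P = ρgΔh = 1000 × 9.81 × 9.85 = 96628 Pa ≈ 96.6 kPa.

P ≈ 96.6 kPa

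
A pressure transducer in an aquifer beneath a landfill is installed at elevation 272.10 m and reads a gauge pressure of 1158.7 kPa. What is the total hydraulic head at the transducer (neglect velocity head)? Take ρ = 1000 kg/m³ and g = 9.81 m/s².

h ≈ 390.21 m

ψ = P/(ρg) = 1158.7×1000 / (1000 × 9.81) = 118.11 m.
h = z + ψ = 272.10 + 118.11 = 390.21 m.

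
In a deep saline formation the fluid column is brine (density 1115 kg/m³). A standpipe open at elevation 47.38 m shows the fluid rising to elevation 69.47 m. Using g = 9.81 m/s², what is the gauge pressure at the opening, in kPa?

Pressure head ψ = h − z = 69.47 − 47.38 = 22.09 m.
P = ρgψ = 1115 × 9.81 × 22.09 = 241624 Pa ≈ 242 kPa.

P ≈ 242 kPa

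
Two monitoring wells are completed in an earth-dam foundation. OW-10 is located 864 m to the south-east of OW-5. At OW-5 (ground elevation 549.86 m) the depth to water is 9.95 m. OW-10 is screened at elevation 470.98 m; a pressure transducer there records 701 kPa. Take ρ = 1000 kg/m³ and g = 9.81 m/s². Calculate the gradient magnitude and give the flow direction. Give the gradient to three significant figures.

i ≈ 0.00293; groundwater flows toward the north-west

Total head at OW-5: h = 549.86 − 9.95 = 539.91 m.
Pressure head at OW-10: ψ = P/(ρg) = 701×1000 / (1000 × 9.81) = 71.46 m.
Total head at OW-10: h = z + ψ = 470.98 + 71.46 = 542.44 m.
Head difference: h(OW-5) − h(OW-10) = 539.91 − 542.44 = -2.53 m.
Hydraulic gradient: i = |Δh| / L = 2.53 / 864 = 0.00293.
Flow is from higher to lower head: from OW-10 toward OW-5, i.e. toward the north-west.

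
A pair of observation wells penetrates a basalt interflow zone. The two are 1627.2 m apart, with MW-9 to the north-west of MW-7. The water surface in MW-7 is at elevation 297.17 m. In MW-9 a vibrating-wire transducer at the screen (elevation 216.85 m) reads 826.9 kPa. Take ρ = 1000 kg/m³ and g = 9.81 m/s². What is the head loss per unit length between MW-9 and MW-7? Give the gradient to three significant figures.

Total head at MW-7: h = 297.17 m (water level in the piezometer is the total head).
Pressure head at MW-9: ψ = P/(ρg) = 826.9×1000 / (1000 × 9.81) = 84.29 m.
Total head at MW-9: h = z + ψ = 216.85 + 84.29 = 301.14 m.
Head difference: h(MW-7) − h(MW-9) = 297.17 − 301.14 = -3.97 m.
Hydraulic gradient: i = |Δh| / L = 3.97 / 1627.2 = 0.00244.

i ≈ 0.00244 m/m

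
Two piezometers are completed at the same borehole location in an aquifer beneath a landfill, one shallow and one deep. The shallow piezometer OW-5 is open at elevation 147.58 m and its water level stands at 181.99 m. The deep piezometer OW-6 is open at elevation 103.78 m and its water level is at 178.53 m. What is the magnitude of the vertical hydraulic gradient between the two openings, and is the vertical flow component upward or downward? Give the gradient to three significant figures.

|i_v| ≈ 0.0790; vertical flow is downward

Total head at OW-5: h = 181.99 m (water level in the standpipe).
Total head at OW-6: h = 178.53 m.
Δh = h(OW-5) − h(OW-6) = 181.99 − 178.53 = 3.46 m.
Vertical separation Δz = 147.58 − 103.78 = 43.80 m.
|i_v| = |Δh| / Δz = 3.46 / 43.80 = 0.0790.
Head is higher in the shallow piezometer, so vertical flow is downward (recharge condition).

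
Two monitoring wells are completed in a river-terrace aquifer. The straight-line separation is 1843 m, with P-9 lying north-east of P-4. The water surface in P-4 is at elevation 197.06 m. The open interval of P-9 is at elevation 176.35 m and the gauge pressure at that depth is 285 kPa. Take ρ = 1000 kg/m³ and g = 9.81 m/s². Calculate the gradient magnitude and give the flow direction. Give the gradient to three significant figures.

Total head at P-4: h = 197.06 m (water level in the piezometer is the total head).
Pressure head at P-9: ψ = P/(ρg) = 285×1000 / (1000 × 9.81) = 29.05 m.
Total head at P-9: h = z + ψ = 176.35 + 29.05 = 205.40 m.
Head difference: h(P-4) − h(P-9) = 197.06 − 205.40 = -8.34 m.
Hydraulic gradient: i = |Δh| / L = 8.34 / 1843 = 0.00453.
Flow is from higher to lower head: from P-9 toward P-4, i.e. toward the south-west.

i ≈ 0.00453; groundwater flows toward the south-west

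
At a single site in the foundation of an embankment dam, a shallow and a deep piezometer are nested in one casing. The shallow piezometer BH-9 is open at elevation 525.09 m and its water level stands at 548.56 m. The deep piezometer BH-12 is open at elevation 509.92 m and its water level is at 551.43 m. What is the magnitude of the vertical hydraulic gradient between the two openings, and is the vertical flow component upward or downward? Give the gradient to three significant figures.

Total head at BH-9: h = 548.56 m (water level in the standpipe).
Total head at BH-12: h = 551.43 m.
Δh = h(BH-9) − h(BH-12) = 548.56 − 551.43 = -2.87 m.
Vertical separation Δz = 525.09 − 509.92 = 15.17 m.
|i_v| = |Δh| / Δz = 2.87 / 15.17 = 0.189.
Head is higher in the deep piezometer, so vertical flow is upward (discharge condition).

|i_v| ≈ 0.189; vertical flow is upward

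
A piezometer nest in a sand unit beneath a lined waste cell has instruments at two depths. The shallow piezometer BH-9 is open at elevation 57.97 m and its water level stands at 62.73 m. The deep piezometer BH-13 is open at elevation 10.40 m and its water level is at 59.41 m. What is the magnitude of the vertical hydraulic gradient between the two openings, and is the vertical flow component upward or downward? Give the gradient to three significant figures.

|i_v| ≈ 0.0698; vertical flow is downward

Total head at BH-9: h = 62.73 m (water level in the standpipe).
Total head at BH-13: h = 59.41 m.
Δh = h(BH-9) − h(BH-13) = 62.73 − 59.41 = 3.32 m.
Vertical separation Δz = 57.97 − 10.40 = 47.57 m.
|i_v| = |Δh| / Δz = 3.32 / 47.57 = 0.0698.
Head is higher in the shallow piezometer, so vertical flow is downward (recharge condition).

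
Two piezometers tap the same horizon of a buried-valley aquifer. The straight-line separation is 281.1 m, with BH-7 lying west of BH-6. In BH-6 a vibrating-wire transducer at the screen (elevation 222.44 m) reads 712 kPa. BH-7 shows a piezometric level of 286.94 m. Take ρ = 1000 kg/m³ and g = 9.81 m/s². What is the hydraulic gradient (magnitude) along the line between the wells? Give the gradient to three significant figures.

i ≈ 0.0287

Pressure head at BH-6: ψ = P/(ρg) = 712×1000 / (1000 × 9.81) = 72.58 m.
Total head at BH-6: h = z + ψ = 222.44 + 72.58 = 295.02 m.
Total head at BH-7: h = 286.94 m (water level in the piezometer is the total head).
Head difference: h(BH-6) − h(BH-7) = 295.02 − 286.94 = 8.08 m.
Hydraulic gradient: i = |Δh| / L = 8.08 / 281.1 = 0.0287.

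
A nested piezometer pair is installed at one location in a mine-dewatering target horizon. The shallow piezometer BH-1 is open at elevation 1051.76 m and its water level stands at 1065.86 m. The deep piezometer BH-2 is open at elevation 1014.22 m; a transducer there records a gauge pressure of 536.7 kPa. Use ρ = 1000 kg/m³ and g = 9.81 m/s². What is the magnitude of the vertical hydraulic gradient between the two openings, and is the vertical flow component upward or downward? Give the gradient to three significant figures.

|i_v| ≈ 0.0818; vertical flow is upward

Total head at BH-1: h = 1065.86 m (water level in the standpipe).
Pressure head at BH-2: ψ = P/(ρg) = 536.7×1000 / (1000 × 9.81) = 54.71 m.
Total head at BH-2: h = z + ψ = 1014.22 + 54.71 = 1068.93 m.
Δh = h(BH-1) − h(BH-2) = 1065.86 − 1068.93 = -3.07 m.
Vertical separation Δz = 1051.76 − 1014.22 = 37.54 m.
|i_v| = |Δh| / Δz = 3.07 / 37.54 = 0.0818.
Head is higher in the deep piezometer, so vertical flow is upward (discharge condition).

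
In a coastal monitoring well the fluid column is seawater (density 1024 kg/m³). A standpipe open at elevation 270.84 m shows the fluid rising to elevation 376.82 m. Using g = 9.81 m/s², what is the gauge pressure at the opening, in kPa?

Pressure head ψ = h − z = 376.82 − 270.84 = 105.98 m.
P = ρgψ = 1024 × 9.81 × 105.98 = 1064616 Pa ≈ 1060 kPa.

P ≈ 1060 kPa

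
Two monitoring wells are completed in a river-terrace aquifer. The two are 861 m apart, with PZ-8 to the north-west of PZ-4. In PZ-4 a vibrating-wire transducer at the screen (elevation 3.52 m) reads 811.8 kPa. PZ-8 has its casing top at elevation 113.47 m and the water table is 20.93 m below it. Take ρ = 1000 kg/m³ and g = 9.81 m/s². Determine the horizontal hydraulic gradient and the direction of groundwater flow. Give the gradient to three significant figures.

i ≈ 0.00728; groundwater flows toward the south-east

Pressure head at PZ-4: ψ = P/(ρg) = 811.8×1000 / (1000 × 9.81) = 82.75 m.
Total head at PZ-4: h = z + ψ = 3.52 + 82.75 = 86.27 m.
Total head at PZ-8: h = 113.47 − 20.93 = 92.54 m.
Head difference: h(PZ-4) − h(PZ-8) = 86.27 − 92.54 = -6.27 m.
Hydraulic gradient: i = |Δh| / L = 6.27 / 861 = 0.00728.
Flow is from higher to lower head: from PZ-8 toward PZ-4, i.e. toward the south-east.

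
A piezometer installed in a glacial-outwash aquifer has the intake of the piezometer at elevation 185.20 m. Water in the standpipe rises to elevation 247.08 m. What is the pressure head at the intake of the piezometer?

ψ ≈ 61.88 m

Total head h = 247.08 m (the water-surface elevation in the piezometer).
Pressure head ψ = h − z = 247.08 − 185.20 = 61.88 m.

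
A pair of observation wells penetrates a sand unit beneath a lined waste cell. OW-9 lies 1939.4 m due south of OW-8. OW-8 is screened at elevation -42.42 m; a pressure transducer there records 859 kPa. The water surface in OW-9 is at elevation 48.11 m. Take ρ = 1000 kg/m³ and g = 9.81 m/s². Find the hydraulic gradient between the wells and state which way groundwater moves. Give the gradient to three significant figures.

Pressure head at OW-8: ψ = P/(ρg) = 859×1000 / (1000 × 9.81) = 87.56 m.
Total head at OW-8: h = z + ψ = -42.42 + 87.56 = 45.14 m.
Total head at OW-9: h = 48.11 m (water level in the piezometer is the total head).
Head difference: h(OW-8) − h(OW-9) = 45.14 − 48.11 = -2.97 m.
Hydraulic gradient: i = |Δh| / L = 2.97 / 1939.4 = 0.00153.
Flow is from higher to lower head: from OW-9 toward OW-8, i.e. toward the north.

i ≈ 0.00153; groundwater flows toward the north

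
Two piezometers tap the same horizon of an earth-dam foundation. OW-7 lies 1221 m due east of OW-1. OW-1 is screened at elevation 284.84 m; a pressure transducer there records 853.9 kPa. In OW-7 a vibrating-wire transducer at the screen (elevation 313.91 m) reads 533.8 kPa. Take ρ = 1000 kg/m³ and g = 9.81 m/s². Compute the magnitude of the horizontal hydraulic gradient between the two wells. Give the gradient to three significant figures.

i ≈ 0.00292

Pressure head at OW-1: ψ = P/(ρg) = 853.9×1000 / (1000 × 9.81) = 87.04 m.
Total head at OW-1: h = z + ψ = 284.84 + 87.04 = 371.88 m.
Pressure head at OW-7: ψ = P/(ρg) = 533.8×1000 / (1000 × 9.81) = 54.41 m.
Total head at OW-7: h = z + ψ = 313.91 + 54.41 = 368.32 m.
Head difference: h(OW-1) − h(OW-7) = 371.88 − 368.32 = 3.56 m.
Hydraulic gradient: i = |Δh| / L = 3.56 / 1221 = 0.00292.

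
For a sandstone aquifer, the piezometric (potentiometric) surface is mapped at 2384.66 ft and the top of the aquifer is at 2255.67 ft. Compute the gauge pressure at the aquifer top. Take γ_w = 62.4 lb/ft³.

P ≈ 55.9 psi

Pressure head at the aquifer top: ψ = h − z = 2384.66 − 2255.67 = 128.99 ft.
P = γψ/144 = 62.4 × 128.99 / 144 = 55.9 psi.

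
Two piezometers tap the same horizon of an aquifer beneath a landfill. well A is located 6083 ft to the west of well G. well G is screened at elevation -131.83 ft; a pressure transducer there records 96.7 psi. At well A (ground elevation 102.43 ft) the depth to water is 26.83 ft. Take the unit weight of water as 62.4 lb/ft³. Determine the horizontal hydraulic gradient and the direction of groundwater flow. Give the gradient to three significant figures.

Pressure head at well G: ψ = 144·P/γ = 144 × 96.7 / 62.4 = 223.15 ft.
Total head at well G: h = z + ψ = -131.83 + 223.15 = 91.32 ft.
Total head at well A: h = 102.43 − 26.83 = 75.60 ft.
Head difference: h(well G) − h(well A) = 91.32 − 75.60 = 15.72 ft.
Hydraulic gradient: i = |Δh| / L = 15.72 / 6083 = 0.00258.
Flow is from higher to lower head: from well G toward well A, i.e. toward the west.

i ≈ 0.00258; groundwater flows toward the west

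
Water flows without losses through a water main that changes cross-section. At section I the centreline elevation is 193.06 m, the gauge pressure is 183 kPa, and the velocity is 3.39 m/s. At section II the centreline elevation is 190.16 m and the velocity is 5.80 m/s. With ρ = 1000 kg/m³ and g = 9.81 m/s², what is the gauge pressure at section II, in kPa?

Pressure head at I: ψ₁ = P₁/(ρg) = 183×1000 / (1000 × 9.81) = 18.65 m.
Velocity heads: v₁²/2g = 3.39²/19.62 = 0.586 m; v₂²/2g = 5.80²/19.62 = 1.715 m.
Total head H = z₁ + ψ₁ + v₁²/2g = 193.06 + 18.65 + 0.586 = 212.30 m.
ψ₂ = H − z₂ − v₂²/2g = 212.30 − 190.16 − 1.715 = 20.43 m.
P₂ = ρgψ₂ = 1000 × 9.81 × 20.43 ≈ 200 kPa.

P₂ ≈ 200 kPa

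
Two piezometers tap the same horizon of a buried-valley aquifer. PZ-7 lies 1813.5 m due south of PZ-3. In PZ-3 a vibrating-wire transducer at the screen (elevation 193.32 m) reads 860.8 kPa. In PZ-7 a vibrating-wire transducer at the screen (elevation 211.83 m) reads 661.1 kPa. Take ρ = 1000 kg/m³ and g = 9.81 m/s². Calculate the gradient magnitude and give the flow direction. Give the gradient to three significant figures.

i ≈ 0.00102; groundwater flows toward the south

Pressure head at PZ-3: ψ = P/(ρg) = 860.8×1000 / (1000 × 9.81) = 87.75 m.
Total head at PZ-3: h = z + ψ = 193.32 + 87.75 = 281.07 m.
Pressure head at PZ-7: ψ = P/(ρg) = 661.1×1000 / (1000 × 9.81) = 67.39 m.
Total head at PZ-7: h = z + ψ = 211.83 + 67.39 = 279.22 m.
Head difference: h(PZ-3) − h(PZ-7) = 281.07 − 279.22 = 1.85 m.
Hydraulic gradient: i = |Δh| / L = 1.85 / 1813.5 = 0.00102.
Flow is from higher to lower head: from PZ-3 toward PZ-7, i.e. toward the south.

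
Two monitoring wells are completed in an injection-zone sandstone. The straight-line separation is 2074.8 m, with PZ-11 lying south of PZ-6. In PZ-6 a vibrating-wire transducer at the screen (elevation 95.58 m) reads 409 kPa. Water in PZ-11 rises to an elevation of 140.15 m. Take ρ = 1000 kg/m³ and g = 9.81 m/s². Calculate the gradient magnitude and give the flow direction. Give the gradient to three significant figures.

i ≈ 0.00139; groundwater flows toward the north

Pressure head at PZ-6: ψ = P/(ρg) = 409×1000 / (1000 × 9.81) = 41.69 m.
Total head at PZ-6: h = z + ψ = 95.58 + 41.69 = 137.27 m.
Total head at PZ-11: h = 140.15 m (water level in the piezometer is the total head).
Head difference: h(PZ-6) − h(PZ-11) = 137.27 − 140.15 = -2.88 m.
Hydraulic gradient: i = |Δh| / L = 2.88 / 2074.8 = 0.00139.
Flow is from higher to lower head: from PZ-11 toward PZ-6, i.e. toward the north.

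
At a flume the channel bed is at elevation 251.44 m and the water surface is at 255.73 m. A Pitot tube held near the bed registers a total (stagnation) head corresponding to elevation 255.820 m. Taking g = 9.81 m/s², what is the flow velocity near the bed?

Near the bed, under hydrostatic conditions, the piezometric head (z + ψ) equals the free-surface elevation, 255.73 m.
Velocity head = total − piezometric = 255.820 − 255.73 = 0.090 m.
v = √(2g·h_v) = √(2 × 9.81 × 0.090) = 1.33 m/s.

v ≈ 1.33 m/s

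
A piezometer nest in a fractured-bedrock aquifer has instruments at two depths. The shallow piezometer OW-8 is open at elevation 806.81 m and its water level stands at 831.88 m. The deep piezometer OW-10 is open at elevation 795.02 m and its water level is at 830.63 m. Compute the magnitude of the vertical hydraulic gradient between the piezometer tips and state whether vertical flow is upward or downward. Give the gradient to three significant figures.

Total head at OW-8: h = 831.88 m (water level in the standpipe).
Total head at OW-10: h = 830.63 m.
Δh = h(OW-8) − h(OW-10) = 831.88 − 830.63 = 1.25 m.
Vertical separation Δz = 806.81 − 795.02 = 11.79 m.
|i_v| = |Δh| / Δz = 1.25 / 11.79 = 0.106.
Head is higher in the shallow piezometer, so vertical flow is downward (recharge condition).

|i_v| ≈ 0.106; vertical flow is downward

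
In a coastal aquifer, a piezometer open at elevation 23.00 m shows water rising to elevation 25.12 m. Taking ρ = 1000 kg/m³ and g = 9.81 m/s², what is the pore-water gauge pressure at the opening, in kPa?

P ≈ 20.8 kPa

Pressure head ψ = h − z = 25.12 − 23.00 = 2.12 m.
P = ρgψ = 1000 × 9.81 × 2.12 = 20797 Pa ≈ 20.8 kPa.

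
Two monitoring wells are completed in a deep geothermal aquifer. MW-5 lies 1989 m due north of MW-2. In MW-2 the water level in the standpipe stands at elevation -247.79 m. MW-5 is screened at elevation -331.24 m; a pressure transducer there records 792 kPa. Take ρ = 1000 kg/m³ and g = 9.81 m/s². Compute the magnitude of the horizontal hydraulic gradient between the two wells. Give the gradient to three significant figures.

i ≈ 0.00137

Total head at MW-2: h = -247.79 m (water level in the piezometer is the total head).
Pressure head at MW-5: ψ = P/(ρg) = 792×1000 / (1000 × 9.81) = 80.73 m.
Total head at MW-5: h = z + ψ = -331.24 + 80.73 = -250.51 m.
Head difference: h(MW-2) − h(MW-5) = -247.79 − (-250.51) = 2.72 m.
Hydraulic gradient: i = |Δh| / L = 2.72 / 1989 = 0.00137.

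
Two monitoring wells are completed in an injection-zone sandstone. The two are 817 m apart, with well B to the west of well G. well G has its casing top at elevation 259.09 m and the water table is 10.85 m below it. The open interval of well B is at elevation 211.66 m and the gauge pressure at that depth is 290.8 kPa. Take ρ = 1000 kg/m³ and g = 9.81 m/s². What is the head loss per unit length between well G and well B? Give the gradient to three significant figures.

Total head at well G: h = 259.09 − 10.85 = 248.24 m.
Pressure head at well B: ψ = P/(ρg) = 290.8×1000 / (1000 × 9.81) = 29.64 m.
Total head at well B: h = z + ψ = 211.66 + 29.64 = 241.30 m.
Head difference: h(well G) − h(well B) = 248.24 − 241.30 = 6.94 m.
Hydraulic gradient: i = |Δh| / L = 6.94 / 817 = 0.00849.

i ≈ 0.00849 m/m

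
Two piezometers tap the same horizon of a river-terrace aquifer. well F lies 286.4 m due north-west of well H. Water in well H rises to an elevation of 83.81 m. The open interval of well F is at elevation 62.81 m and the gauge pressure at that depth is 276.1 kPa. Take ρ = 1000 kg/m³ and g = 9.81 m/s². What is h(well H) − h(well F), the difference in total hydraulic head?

Δh ≈ -7.14 m

Total head at well H: h = 83.81 m (water level in the piezometer is the total head).
Pressure head at well F: ψ = P/(ρg) = 276.1×1000 / (1000 × 9.81) = 28.14 m.
Total head at well F: h = z + ψ = 62.81 + 28.14 = 90.95 m.
Head difference: h(well H) − h(well F) = 83.81 − 90.95 = -7.14 m.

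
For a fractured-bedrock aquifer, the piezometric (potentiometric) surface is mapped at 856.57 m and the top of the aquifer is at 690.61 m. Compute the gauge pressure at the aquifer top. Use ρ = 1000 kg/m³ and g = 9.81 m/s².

Pressure head at the aquifer top: ψ = h − z = 856.57 − 690.61 = 165.96 m.
P = ρgψ = 1000 × 9.81 × 165.96 = 1628068 Pa ≈ 1630 kPa.

P ≈ 1630 kPa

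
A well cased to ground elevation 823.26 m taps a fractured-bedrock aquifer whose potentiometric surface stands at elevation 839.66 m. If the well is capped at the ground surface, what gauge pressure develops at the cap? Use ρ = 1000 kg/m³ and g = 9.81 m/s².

Head above the cap: Δh = 839.66 − 823.26 = 16.40 m.
P = ρgΔh = 1000 × 9.81 × 16.40 = 160884 Pa ≈ 161 kPa.

P ≈ 161 kPa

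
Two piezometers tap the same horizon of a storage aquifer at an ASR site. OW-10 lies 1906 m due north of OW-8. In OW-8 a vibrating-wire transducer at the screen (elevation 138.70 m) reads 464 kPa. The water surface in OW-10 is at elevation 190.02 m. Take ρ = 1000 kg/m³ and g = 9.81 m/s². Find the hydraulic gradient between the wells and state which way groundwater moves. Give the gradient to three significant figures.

i ≈ 0.00211; groundwater flows toward the south

Pressure head at OW-8: ψ = P/(ρg) = 464×1000 / (1000 × 9.81) = 47.30 m.
Total head at OW-8: h = z + ψ = 138.70 + 47.30 = 186.00 m.
Total head at OW-10: h = 190.02 m (water level in the piezometer is the total head).
Head difference: h(OW-8) − h(OW-10) = 186.00 − 190.02 = -4.02 m.
Hydraulic gradient: i = |Δh| / L = 4.02 / 1906 = 0.00211.
Flow is from higher to lower head: from OW-10 toward OW-8, i.e. toward the south.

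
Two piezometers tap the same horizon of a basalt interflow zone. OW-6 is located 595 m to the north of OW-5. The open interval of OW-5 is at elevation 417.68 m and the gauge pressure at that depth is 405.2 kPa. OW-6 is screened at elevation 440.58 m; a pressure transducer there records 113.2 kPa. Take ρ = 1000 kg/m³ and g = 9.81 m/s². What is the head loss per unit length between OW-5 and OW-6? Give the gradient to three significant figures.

Pressure head at OW-5: ψ = P/(ρg) = 405.2×1000 / (1000 × 9.81) = 41.30 m.
Total head at OW-5: h = z + ψ = 417.68 + 41.30 = 458.98 m.
Pressure head at OW-6: ψ = P/(ρg) = 113.2×1000 / (1000 × 9.81) = 11.54 m.
Total head at OW-6: h = z + ψ = 440.58 + 11.54 = 452.12 m.
Head difference: h(OW-5) − h(OW-6) = 458.98 − 452.12 = 6.86 m.
Hydraulic gradient: i = |Δh| / L = 6.86 / 595 = 0.0115.

i ≈ 0.0115 m/m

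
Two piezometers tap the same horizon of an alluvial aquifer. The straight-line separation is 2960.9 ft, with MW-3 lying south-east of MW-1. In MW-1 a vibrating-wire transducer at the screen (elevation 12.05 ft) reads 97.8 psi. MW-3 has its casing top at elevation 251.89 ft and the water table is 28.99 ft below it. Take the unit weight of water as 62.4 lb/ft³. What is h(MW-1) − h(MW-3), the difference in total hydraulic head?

Pressure head at MW-1: ψ = 144·P/γ = 144 × 97.8 / 62.4 = 225.69 ft.
Total head at MW-1: h = z + ψ = 12.05 + 225.69 = 237.74 ft.
Total head at MW-3: h = 251.89 − 28.99 = 222.90 ft.
Head difference: h(MW-1) − h(MW-3) = 237.74 − 222.90 = 14.84 ft.

Δh ≈ 14.84 ft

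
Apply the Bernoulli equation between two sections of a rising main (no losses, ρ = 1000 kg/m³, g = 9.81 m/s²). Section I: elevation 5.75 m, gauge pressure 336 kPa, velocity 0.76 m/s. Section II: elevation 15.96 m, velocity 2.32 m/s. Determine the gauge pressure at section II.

P₂ ≈ 233 kPa

Pressure head at I: ψ₁ = P₁/(ρg) = 336×1000 / (1000 × 9.81) = 34.25 m.
Velocity heads: v₁²/2g = 0.76²/19.62 = 0.029 m; v₂²/2g = 2.32²/19.62 = 0.274 m.
Total head H = z₁ + ψ₁ + v₁²/2g = 5.75 + 34.25 + 0.029 = 40.03 m.
ψ₂ = H − z₂ − v₂²/2g = 40.03 − 15.96 − 0.274 = 23.80 m.
P₂ = ρgψ₂ = 1000 × 9.81 × 23.80 ≈ 233 kPa.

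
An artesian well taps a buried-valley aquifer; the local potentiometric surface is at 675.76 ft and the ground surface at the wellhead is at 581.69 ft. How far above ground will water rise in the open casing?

Water rises to the potentiometric surface, so the rise above ground = 675.76 − 581.69 = 94.07 ft.

≈ 94.07 ft above ground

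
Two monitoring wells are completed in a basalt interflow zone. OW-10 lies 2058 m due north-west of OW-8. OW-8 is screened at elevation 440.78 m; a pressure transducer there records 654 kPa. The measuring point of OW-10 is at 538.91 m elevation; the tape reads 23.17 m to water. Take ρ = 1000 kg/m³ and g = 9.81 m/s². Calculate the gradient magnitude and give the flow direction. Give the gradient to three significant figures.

i ≈ 0.00403; groundwater flows toward the south-east

Pressure head at OW-8: ψ = P/(ρg) = 654×1000 / (1000 × 9.81) = 66.67 m.
Total head at OW-8: h = z + ψ = 440.78 + 66.67 = 507.45 m.
Total head at OW-10: h = 538.91 − 23.17 = 515.74 m.
Head difference: h(OW-8) − h(OW-10) = 507.45 − 515.74 = -8.29 m.
Hydraulic gradient: i = |Δh| / L = 8.29 / 2058 = 0.00403.
Flow is from higher to lower head: from OW-10 toward OW-8, i.e. toward the south-east.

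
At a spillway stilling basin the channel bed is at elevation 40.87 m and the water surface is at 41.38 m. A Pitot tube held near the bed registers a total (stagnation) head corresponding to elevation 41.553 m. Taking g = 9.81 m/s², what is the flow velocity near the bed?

v ≈ 1.84 m/s

Near the bed, under hydrostatic conditions, the piezometric head (z + ψ) equals the free-surface elevation, 41.38 m.
Velocity head = total − piezometric = 41.553 − 41.38 = 0.173 m.
v = √(2g·h_v) = √(2 × 9.81 × 0.173) = 1.84 m/s.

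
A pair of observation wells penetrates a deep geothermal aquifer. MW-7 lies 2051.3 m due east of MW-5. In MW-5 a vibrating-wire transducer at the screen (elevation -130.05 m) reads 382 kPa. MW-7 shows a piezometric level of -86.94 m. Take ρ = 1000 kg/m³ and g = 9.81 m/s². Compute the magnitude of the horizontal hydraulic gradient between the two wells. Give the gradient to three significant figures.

i ≈ 0.00203

Pressure head at MW-5: ψ = P/(ρg) = 382×1000 / (1000 × 9.81) = 38.94 m.
Total head at MW-5: h = z + ψ = -130.05 + 38.94 = -91.11 m.
Total head at MW-7: h = -86.94 m (water level in the piezometer is the total head).
Head difference: h(MW-5) − h(MW-7) = -91.11 − (-86.94) = -4.17 m.
Hydraulic gradient: i = |Δh| / L = 4.17 / 2051.3 = 0.00203.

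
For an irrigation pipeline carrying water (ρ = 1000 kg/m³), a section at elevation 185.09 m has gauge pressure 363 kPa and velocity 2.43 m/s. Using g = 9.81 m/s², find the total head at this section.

Pressure head ψ = P/(ρg) = 363×1000 / (1000 × 9.81) = 37.00 m.
Velocity head = v²/(2g) = 2.43² / (2 × 9.81) = 0.301 m.
h = z + ψ + v²/(2g) = 185.09 + 37.00 + 0.301 = 222.39 m.

h ≈ 222.39 m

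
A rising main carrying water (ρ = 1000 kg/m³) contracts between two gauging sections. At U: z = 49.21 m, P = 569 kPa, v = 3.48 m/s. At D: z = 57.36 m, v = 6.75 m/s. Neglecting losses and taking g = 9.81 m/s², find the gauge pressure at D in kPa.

Pressure head at U: ψ₁ = P₁/(ρg) = 569×1000 / (1000 × 9.81) = 58.00 m.
Velocity heads: v₁²/2g = 3.48²/19.62 = 0.617 m; v₂²/2g = 6.75²/19.62 = 2.322 m.
Total head H = z₁ + ψ₁ + v₁²/2g = 49.21 + 58.00 + 0.617 = 107.83 m.
ψ₂ = H − z₂ − v₂²/2g = 107.83 − 57.36 − 2.322 = 48.15 m.
P₂ = ρgψ₂ = 1000 × 9.81 × 48.15 ≈ 472 kPa.

P₂ ≈ 472 kPa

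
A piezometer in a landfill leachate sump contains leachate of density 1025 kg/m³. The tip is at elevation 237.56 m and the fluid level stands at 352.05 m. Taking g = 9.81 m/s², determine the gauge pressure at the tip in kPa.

P ≈ 1150 kPa

Pressure head ψ = h − z = 352.05 − 237.56 = 114.49 m.
P = ρgψ = 1025 × 9.81 × 114.49 = 1151226 Pa ≈ 1150 kPa.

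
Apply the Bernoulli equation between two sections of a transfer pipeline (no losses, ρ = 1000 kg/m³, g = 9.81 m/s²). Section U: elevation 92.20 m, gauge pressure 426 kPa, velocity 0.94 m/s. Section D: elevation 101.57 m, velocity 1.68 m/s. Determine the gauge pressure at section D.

P₂ ≈ 333 kPa

Pressure head at U: ψ₁ = P₁/(ρg) = 426×1000 / (1000 × 9.81) = 43.43 m.
Velocity heads: v₁²/2g = 0.94²/19.62 = 0.045 m; v₂²/2g = 1.68²/19.62 = 0.144 m.
Total head H = z₁ + ψ₁ + v₁²/2g = 92.20 + 43.43 + 0.045 = 135.67 m.
ψ₂ = H − z₂ − v₂²/2g = 135.67 − 101.57 − 0.144 = 33.96 m.
P₂ = ρgψ₂ = 1000 × 9.81 × 33.96 ≈ 333 kPa.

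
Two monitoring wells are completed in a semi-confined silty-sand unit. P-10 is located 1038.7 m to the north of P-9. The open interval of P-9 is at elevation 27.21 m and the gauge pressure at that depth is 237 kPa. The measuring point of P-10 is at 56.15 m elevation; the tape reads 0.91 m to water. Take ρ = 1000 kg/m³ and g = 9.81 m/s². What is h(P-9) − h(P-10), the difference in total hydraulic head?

Δh ≈ -3.87 m

Pressure head at P-9: ψ = P/(ρg) = 237×1000 / (1000 × 9.81) = 24.16 m.
Total head at P-9: h = z + ψ = 27.21 + 24.16 = 51.37 m.
Total head at P-10: h = 56.15 − 0.91 = 55.24 m.
Head difference: h(P-9) − h(P-10) = 51.37 − 55.24 = -3.87 m.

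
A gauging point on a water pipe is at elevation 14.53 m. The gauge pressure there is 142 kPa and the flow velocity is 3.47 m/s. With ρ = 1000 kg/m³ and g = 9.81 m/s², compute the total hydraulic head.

h ≈ 29.62 m

Pressure head ψ = P/(ρg) = 142×1000 / (1000 × 9.81) = 14.48 m.
Velocity head = v²/(2g) = 3.47² / (2 × 9.81) = 0.614 m.
h = z + ψ + v²/(2g) = 14.53 + 14.48 + 0.614 = 29.62 m.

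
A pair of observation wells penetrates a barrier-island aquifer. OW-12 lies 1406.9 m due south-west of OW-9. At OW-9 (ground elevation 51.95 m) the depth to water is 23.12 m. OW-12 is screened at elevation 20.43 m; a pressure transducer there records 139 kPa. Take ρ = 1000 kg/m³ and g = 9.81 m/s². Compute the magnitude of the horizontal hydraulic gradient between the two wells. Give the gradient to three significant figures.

Total head at OW-9: h = 51.95 − 23.12 = 28.83 m.
Pressure head at OW-12: ψ = P/(ρg) = 139×1000 / (1000 × 9.81) = 14.17 m.
Total head at OW-12: h = z + ψ = 20.43 + 14.17 = 34.60 m.
Head difference: h(OW-9) − h(OW-12) = 28.83 − 34.60 = -5.77 m.
Hydraulic gradient: i = |Δh| / L = 5.77 / 1406.9 = 0.00410.

i ≈ 0.00410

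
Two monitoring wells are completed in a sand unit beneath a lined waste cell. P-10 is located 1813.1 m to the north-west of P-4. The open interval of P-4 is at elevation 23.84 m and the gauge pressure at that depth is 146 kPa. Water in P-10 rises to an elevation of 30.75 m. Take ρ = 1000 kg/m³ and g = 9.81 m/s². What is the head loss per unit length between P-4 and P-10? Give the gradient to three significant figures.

Pressure head at P-4: ψ = P/(ρg) = 146×1000 / (1000 × 9.81) = 14.88 m.
Total head at P-4: h = z + ψ = 23.84 + 14.88 = 38.72 m.
Total head at P-10: h = 30.75 m (water level in the piezometer is the total head).
Head difference: h(P-4) − h(P-10) = 38.72 − 30.75 = 7.97 m.
Hydraulic gradient: i = |Δh| / L = 7.97 / 1813.1 = 0.00440.

i ≈ 0.00440 m/m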